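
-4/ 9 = -0.44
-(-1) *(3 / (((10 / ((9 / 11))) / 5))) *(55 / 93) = 45 / 62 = 0.73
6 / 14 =3 / 7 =0.43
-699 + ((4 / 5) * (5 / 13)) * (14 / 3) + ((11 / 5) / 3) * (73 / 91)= -317124 / 455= -696.98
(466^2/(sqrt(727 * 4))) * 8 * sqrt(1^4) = 868624 * sqrt(727)/727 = 32215.48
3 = 3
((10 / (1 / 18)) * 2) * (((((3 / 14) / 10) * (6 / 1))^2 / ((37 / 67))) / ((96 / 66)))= 7.41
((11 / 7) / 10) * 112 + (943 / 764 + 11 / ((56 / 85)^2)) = 44.18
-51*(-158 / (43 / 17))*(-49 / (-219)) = 2237438 / 3139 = 712.79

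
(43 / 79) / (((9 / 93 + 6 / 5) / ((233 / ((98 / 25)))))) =38823625 / 1556142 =24.95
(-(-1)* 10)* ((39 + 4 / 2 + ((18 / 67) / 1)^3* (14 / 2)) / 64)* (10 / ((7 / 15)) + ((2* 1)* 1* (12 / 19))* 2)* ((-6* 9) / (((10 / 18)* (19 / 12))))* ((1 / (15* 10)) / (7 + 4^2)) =-4789230247593 / 1748064632300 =-2.74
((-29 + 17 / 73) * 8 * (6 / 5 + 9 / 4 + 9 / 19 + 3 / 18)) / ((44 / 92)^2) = -690683560 / 167827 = -4115.45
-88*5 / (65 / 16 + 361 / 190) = -35200 / 477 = -73.79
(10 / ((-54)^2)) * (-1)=-5 / 1458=-0.00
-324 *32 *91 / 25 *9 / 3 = -2830464 / 25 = -113218.56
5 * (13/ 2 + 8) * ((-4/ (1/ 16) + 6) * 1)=-4205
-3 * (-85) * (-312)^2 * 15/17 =21902400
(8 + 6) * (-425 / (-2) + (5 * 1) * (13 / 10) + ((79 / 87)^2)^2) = 176195708360 / 57289761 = 3075.52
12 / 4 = 3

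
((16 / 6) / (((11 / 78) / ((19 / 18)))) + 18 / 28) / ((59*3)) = 28555 / 245322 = 0.12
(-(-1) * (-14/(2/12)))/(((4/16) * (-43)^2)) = -336/1849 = -0.18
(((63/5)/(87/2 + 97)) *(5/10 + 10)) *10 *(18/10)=23814/1405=16.95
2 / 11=0.18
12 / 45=4 / 15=0.27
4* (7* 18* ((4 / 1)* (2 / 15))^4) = 229376 / 5625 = 40.78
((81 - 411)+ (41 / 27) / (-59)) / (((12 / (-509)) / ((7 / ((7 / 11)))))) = 2943567869 / 19116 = 153984.51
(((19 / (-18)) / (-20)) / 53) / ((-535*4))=-19 / 40831200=-0.00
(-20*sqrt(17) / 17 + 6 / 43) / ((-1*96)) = -1 / 688 + 5*sqrt(17) / 408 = 0.05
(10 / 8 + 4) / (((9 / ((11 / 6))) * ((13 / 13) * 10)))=77 / 720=0.11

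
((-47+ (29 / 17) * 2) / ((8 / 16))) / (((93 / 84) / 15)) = -622440 / 527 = -1181.10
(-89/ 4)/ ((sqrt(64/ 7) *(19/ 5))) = -445 *sqrt(7)/ 608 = -1.94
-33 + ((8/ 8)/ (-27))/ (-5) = -4454/ 135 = -32.99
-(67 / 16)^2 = -4489 / 256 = -17.54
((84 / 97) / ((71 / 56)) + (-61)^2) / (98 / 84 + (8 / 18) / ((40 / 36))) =768936930 / 323689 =2375.54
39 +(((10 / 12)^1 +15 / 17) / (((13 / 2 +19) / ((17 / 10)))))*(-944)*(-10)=171167 / 153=1118.74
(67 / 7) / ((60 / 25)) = 335 / 84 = 3.99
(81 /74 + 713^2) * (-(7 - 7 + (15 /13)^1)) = -43406985 /74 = -586580.88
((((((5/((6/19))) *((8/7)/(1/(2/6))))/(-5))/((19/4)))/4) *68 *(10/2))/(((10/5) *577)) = -680/36351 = -0.02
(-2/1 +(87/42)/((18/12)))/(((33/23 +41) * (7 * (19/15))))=-1495/908656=-0.00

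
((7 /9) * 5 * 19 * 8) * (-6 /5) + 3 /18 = -4255 /6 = -709.17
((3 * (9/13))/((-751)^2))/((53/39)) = 81/29892053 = 0.00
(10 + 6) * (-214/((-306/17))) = 1712/9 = 190.22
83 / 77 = 1.08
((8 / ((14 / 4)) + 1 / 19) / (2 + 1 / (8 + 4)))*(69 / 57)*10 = 171672 / 12635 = 13.59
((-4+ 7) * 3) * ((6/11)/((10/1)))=27/55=0.49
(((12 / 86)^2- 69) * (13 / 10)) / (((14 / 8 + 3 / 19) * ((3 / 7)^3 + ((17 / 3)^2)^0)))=-2161147989 / 49599425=-43.57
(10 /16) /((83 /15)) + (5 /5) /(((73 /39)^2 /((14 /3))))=1.44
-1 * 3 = -3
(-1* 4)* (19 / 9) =-8.44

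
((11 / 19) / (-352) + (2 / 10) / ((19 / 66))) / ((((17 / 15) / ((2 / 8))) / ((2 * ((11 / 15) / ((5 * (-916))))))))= -23177 / 473388800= -0.00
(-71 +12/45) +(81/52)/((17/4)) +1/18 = -1398491/19890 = -70.31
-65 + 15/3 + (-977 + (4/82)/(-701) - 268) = -37507007/28741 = -1305.00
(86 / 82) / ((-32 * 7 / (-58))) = 1247 / 4592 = 0.27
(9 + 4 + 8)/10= 21/10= 2.10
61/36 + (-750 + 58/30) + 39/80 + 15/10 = -535957/720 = -744.38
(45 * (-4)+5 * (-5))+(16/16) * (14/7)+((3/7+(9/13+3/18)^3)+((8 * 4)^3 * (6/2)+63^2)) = 339066187477/3321864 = 102071.06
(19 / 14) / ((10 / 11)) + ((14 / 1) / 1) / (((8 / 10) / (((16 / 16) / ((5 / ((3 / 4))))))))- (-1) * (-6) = -1.88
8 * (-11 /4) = -22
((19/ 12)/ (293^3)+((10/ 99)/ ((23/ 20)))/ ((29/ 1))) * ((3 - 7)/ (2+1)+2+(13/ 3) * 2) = 140863966663/ 4982934107943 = 0.03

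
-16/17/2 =-8/17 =-0.47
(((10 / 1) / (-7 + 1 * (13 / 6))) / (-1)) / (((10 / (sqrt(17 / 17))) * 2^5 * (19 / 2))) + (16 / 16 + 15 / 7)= 96997 / 30856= 3.14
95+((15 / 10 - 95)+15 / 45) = 1.83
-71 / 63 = -1.13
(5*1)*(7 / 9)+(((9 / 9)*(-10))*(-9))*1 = 845 / 9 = 93.89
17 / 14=1.21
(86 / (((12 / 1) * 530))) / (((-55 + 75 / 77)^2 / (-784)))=-12492403 / 3439488000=-0.00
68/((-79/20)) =-1360/79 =-17.22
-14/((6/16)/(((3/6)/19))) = -56/57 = -0.98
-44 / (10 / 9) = -198 / 5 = -39.60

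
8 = 8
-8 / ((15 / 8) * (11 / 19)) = -1216 / 165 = -7.37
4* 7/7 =4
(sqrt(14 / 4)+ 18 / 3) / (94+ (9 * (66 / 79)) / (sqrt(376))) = -140778 * sqrt(94) / 5183586535 - 23463 * sqrt(329) / 5183586535+ 27572738 * sqrt(14) / 5183586535+ 330872856 / 5183586535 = 0.08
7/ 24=0.29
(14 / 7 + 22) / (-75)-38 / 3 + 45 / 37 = -11.77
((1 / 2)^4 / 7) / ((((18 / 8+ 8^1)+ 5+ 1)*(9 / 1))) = 1 / 16380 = 0.00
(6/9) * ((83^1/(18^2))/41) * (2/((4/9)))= 83/4428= 0.02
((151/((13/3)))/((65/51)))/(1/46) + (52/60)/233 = 742856059/590655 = 1257.68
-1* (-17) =17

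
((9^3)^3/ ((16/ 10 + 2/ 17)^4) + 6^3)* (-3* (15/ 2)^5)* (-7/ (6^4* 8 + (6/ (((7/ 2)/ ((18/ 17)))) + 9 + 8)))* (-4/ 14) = -5482579107898230072721875/ 8985883192696576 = -610132470.05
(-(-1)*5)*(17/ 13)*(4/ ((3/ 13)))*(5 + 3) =2720/ 3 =906.67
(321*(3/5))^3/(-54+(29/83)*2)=-74123676801/553000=-134039.20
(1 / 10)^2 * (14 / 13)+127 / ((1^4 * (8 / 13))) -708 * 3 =-4985797 / 2600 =-1917.61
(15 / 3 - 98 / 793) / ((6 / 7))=9023 / 1586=5.69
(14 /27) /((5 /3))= 14 /45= 0.31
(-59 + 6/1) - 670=-723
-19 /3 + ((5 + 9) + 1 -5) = 11 /3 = 3.67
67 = 67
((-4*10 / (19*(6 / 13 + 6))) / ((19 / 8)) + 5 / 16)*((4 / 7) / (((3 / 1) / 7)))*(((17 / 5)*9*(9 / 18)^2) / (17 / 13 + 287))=939913 / 151539136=0.01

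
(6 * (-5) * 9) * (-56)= 15120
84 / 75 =28 / 25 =1.12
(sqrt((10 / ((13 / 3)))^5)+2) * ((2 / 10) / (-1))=-180 * sqrt(390) / 2197 - 2 / 5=-2.02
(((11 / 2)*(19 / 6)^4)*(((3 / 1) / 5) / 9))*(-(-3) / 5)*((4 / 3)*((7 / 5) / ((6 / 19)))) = 190659623 / 1458000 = 130.77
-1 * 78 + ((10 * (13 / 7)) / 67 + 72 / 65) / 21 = -49892212 / 640185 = -77.93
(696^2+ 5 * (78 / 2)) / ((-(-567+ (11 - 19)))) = 484611 / 575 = 842.80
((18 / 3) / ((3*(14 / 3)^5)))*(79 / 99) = 2133 / 2958032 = 0.00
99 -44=55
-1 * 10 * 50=-500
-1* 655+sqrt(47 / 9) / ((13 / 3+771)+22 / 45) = -655+15* sqrt(47) / 34912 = -655.00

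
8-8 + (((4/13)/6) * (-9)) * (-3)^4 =-486/13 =-37.38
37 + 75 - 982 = -870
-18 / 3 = -6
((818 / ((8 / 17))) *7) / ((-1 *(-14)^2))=-6953 / 112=-62.08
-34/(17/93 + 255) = -93/698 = -0.13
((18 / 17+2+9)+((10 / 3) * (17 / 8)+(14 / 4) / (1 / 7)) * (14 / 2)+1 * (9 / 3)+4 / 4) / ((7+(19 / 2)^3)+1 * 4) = 96754 / 354297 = 0.27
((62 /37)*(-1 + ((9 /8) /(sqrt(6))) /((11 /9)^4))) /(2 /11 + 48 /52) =-4433 /2923 + 7932249*sqrt(6) /62248208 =-1.20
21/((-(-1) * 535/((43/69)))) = 0.02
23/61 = 0.38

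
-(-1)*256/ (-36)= -64/ 9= -7.11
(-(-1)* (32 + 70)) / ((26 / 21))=1071 / 13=82.38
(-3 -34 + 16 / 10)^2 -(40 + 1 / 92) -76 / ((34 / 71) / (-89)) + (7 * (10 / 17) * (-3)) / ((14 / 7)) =599473231 / 39100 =15331.80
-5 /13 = -0.38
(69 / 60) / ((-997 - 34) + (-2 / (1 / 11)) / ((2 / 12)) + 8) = -23 / 23100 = -0.00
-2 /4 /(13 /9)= -9 /26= -0.35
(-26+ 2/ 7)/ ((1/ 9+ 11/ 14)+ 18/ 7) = -3240/ 437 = -7.41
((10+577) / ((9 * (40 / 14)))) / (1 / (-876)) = -299957 / 15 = -19997.13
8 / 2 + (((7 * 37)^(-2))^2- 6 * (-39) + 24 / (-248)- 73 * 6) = -27912635059852 / 139495677391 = -200.10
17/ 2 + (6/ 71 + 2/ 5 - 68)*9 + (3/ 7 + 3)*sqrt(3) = -425389/ 710 + 24*sqrt(3)/ 7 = -593.20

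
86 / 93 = 0.92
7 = 7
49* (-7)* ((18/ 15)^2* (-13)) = 160524/ 25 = 6420.96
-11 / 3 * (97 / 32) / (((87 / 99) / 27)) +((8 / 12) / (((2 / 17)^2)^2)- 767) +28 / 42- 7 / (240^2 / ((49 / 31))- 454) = 5822829838303 / 2454588768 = 2372.22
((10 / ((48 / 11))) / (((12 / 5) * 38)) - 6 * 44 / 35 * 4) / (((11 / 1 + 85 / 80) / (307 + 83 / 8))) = -29318439821 / 36963360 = -793.18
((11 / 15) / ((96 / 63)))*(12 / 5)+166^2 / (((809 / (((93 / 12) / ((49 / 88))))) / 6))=2845.66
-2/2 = -1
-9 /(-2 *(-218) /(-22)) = 99 /218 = 0.45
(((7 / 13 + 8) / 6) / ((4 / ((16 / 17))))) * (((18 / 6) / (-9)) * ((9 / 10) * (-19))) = 1.91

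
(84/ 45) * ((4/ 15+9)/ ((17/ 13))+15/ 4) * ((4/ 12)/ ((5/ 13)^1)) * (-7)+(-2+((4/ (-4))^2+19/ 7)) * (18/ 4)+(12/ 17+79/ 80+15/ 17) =-722441557/ 6426000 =-112.42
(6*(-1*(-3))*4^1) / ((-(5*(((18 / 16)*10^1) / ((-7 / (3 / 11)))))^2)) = -758912 / 50625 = -14.99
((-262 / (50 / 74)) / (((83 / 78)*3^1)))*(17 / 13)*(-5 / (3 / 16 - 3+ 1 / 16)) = -1318384 / 4565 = -288.80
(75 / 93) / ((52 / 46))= 0.71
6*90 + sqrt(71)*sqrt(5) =sqrt(355) + 540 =558.84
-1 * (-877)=877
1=1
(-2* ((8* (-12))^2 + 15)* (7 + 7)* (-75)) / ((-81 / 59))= -127080100 / 9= -14120011.11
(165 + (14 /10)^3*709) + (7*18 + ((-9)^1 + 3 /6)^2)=1154373 /500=2308.75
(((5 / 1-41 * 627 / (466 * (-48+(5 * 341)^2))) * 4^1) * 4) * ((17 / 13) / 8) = 115144921951 / 8805233333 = 13.08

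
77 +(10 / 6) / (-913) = 210898 / 2739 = 77.00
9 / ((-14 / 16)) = -72 / 7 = -10.29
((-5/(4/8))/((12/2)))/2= -5/6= -0.83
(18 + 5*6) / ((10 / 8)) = 192 / 5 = 38.40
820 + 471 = 1291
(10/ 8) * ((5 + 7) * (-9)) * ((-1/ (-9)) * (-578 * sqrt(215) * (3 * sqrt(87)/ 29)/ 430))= 2601 * sqrt(18705)/ 1247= 285.27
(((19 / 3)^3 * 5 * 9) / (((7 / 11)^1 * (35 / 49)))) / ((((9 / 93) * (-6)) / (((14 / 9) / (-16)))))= 16372433 / 3888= 4211.02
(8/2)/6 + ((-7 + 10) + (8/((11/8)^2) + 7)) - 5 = 3593/363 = 9.90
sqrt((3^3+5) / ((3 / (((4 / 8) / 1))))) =4 * sqrt(3) / 3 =2.31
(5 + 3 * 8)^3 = 24389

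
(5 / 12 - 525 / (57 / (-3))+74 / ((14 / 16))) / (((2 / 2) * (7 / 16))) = 718964 / 2793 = 257.42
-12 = -12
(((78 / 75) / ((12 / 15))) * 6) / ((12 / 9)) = 117 / 20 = 5.85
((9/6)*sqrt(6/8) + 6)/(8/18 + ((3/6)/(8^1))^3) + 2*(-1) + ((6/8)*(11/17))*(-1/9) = 27648*sqrt(3)/16393 + 38252869/3344172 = 14.36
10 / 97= 0.10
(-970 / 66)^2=235225 / 1089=216.00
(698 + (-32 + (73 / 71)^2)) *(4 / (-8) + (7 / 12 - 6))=-3362635 / 852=-3946.75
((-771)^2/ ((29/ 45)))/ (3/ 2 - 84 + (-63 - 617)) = -10699938/ 8845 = -1209.72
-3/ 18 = -1/ 6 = -0.17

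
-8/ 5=-1.60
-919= -919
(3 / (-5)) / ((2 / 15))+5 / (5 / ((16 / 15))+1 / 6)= -1617 / 466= -3.47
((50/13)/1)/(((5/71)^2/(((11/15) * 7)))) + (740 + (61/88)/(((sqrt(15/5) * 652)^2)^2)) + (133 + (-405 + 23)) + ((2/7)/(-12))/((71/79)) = 20677307880436531883437/4623653815237416960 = 4472.07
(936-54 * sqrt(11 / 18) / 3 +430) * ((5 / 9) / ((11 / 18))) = 13660 / 11-30 * sqrt(22) / 11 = 1229.03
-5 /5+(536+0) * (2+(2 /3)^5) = 277405 /243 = 1141.58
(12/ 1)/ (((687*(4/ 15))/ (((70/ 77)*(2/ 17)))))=300/ 42823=0.01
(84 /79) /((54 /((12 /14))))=4 /237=0.02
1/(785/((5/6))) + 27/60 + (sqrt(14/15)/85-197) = -1851491/9420 + sqrt(210)/1275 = -196.54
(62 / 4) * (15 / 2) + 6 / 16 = 116.62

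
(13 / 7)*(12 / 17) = 156 / 119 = 1.31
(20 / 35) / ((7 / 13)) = 52 / 49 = 1.06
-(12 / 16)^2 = -9 / 16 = -0.56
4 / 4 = 1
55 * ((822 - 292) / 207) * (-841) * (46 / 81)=-49030300 / 729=-67256.93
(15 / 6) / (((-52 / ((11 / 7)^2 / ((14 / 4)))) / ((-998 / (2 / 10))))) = 169.26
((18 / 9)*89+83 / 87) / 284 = 15569 / 24708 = 0.63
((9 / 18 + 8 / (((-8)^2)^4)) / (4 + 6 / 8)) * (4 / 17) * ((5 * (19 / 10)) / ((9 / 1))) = 61681 / 2359296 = 0.03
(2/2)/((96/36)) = 3/8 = 0.38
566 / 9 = 62.89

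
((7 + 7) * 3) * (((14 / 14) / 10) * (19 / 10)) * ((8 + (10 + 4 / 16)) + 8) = 8379 / 40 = 209.48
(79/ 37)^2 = 6241/ 1369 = 4.56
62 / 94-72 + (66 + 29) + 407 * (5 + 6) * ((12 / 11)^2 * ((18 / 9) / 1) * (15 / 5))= 1503608 / 47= 31991.66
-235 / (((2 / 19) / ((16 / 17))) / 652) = -23289440 / 17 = -1369967.06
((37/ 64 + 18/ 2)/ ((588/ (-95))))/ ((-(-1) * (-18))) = 58235/ 677376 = 0.09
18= 18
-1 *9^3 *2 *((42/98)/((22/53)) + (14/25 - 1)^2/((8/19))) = -418827267/192500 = -2175.73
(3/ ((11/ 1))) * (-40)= -120/ 11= -10.91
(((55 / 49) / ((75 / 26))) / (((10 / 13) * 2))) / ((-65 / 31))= -4433 / 36750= -0.12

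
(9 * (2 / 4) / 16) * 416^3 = 20247552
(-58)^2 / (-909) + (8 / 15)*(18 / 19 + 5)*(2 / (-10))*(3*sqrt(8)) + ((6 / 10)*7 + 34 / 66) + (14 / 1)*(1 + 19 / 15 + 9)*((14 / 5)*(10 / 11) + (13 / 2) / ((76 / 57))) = 234270053 / 199980 - 1808*sqrt(2) / 475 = 1166.08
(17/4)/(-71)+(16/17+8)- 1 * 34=-121273/4828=-25.12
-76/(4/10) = -190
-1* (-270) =270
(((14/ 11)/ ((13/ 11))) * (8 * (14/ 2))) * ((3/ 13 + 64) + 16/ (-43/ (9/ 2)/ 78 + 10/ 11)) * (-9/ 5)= -23559864048/ 2566265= -9180.60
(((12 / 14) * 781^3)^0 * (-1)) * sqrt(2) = -sqrt(2) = -1.41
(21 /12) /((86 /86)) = 7 /4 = 1.75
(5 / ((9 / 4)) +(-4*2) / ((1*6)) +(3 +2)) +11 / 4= 311 / 36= 8.64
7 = 7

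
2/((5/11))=22/5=4.40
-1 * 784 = -784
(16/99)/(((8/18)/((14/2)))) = 28/11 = 2.55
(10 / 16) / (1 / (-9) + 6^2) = 45 / 2584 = 0.02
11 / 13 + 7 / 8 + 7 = 907 / 104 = 8.72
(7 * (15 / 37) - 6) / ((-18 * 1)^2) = -13 / 1332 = -0.01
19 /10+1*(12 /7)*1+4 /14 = 39 /10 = 3.90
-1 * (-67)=67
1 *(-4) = -4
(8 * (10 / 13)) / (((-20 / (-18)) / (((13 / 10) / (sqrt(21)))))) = 12 * sqrt(21) / 35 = 1.57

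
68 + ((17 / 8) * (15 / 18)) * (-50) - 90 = -2653 / 24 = -110.54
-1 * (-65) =65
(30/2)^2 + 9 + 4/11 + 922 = 1156.36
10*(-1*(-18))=180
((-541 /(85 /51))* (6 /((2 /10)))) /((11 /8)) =-77904 /11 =-7082.18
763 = 763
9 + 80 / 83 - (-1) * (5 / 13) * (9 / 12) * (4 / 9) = 10.09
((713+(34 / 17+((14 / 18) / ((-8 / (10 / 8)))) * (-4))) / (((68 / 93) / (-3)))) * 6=-4790895 / 272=-17613.58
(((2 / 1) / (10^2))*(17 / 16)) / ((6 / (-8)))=-17 / 600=-0.03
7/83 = 0.08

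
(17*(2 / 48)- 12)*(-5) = 1355 / 24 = 56.46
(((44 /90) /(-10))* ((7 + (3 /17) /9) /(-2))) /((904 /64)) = 15752 /1296675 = 0.01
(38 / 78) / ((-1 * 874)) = -1 / 1794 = -0.00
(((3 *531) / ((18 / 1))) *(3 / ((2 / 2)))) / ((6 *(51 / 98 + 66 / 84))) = 33.88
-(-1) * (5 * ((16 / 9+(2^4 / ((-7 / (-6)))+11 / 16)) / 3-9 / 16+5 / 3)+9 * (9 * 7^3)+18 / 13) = 68346053 / 2457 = 27816.87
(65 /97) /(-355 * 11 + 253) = -65 /354244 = -0.00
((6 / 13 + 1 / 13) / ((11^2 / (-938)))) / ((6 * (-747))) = 3283 / 3525093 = 0.00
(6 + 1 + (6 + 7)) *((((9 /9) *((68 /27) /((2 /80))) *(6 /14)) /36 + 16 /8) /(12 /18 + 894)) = 9070 /126819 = 0.07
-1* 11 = -11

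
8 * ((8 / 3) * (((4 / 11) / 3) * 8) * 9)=186.18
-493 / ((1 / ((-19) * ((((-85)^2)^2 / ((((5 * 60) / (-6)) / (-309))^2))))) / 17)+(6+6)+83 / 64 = 20318052053675075 / 64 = 317469563338673.05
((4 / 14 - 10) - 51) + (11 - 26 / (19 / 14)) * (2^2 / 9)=-77015 / 1197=-64.34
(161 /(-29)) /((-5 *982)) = 161 /142390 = 0.00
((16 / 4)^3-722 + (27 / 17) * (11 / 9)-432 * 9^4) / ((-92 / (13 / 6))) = 66766.49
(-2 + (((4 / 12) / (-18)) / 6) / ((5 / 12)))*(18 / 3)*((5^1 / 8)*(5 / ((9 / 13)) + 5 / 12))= -74525 / 1296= -57.50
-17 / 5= -3.40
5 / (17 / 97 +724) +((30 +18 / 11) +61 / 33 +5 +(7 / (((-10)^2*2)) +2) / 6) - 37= 113179391 / 61815600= 1.83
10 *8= 80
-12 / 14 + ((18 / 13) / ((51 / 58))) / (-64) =-21825 / 24752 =-0.88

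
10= 10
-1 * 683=-683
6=6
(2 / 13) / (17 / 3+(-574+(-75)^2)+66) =3 / 99892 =0.00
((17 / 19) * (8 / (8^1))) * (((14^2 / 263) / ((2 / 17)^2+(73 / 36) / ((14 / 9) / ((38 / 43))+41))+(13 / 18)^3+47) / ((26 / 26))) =53.27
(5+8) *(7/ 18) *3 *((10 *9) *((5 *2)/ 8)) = 6825/ 4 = 1706.25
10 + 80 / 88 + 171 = 2001 / 11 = 181.91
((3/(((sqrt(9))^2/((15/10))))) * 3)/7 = 3/14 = 0.21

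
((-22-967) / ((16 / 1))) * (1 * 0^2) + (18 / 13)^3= 5832 / 2197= 2.65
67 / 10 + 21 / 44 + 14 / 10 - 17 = -1853 / 220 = -8.42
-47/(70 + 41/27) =-1269/1931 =-0.66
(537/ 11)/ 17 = 537/ 187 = 2.87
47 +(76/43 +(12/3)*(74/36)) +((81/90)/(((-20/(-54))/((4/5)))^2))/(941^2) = 61029015875089/1070878584375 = 56.99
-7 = -7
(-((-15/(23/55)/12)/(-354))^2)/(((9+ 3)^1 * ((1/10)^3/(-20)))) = 47265625/397752984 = 0.12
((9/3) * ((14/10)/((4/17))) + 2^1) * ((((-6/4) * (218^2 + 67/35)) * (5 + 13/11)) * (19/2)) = -639901029051/7700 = -83104029.75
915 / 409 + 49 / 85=2.81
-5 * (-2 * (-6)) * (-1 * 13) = 780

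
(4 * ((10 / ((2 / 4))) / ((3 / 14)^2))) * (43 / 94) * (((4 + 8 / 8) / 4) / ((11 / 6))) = 842800 / 1551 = 543.39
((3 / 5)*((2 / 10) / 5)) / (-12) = -1 / 500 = -0.00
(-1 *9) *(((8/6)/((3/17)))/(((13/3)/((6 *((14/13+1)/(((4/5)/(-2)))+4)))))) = 18972/169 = 112.26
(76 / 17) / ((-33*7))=-76 / 3927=-0.02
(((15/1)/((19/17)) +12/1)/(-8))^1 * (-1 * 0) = 0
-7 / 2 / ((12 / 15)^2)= -175 / 32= -5.47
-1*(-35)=35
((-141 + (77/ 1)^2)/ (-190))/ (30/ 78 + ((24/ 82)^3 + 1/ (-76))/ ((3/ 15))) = -10371783448/ 151232175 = -68.58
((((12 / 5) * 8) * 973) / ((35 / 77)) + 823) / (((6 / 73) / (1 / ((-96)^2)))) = 55.34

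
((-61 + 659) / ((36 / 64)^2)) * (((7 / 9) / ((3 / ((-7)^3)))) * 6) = -735128576 / 729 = -1008406.83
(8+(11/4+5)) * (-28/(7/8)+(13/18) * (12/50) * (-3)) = -51219/100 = -512.19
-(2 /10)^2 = -1 /25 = -0.04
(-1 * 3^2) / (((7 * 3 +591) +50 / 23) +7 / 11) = -253 / 17283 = -0.01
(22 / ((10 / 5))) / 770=1 / 70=0.01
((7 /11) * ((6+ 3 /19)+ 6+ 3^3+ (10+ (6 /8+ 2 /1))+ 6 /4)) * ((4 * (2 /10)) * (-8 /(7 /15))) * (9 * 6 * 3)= -1434672 /19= -75509.05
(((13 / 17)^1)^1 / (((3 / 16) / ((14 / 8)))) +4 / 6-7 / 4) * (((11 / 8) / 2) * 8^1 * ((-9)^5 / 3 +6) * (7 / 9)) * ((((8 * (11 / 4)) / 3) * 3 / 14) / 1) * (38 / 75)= -3724547827 / 9180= -405724.16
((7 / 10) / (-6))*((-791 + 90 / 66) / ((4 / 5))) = 30401 / 264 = 115.16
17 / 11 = 1.55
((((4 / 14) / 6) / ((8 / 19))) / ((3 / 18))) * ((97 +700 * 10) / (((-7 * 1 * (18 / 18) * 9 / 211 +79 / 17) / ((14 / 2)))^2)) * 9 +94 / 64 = 218608670968889 / 1946380832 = 112315.47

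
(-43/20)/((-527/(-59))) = -0.24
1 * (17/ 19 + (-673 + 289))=-7279/ 19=-383.11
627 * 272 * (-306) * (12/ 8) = -78279696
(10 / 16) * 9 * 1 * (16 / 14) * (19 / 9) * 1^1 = 95 / 7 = 13.57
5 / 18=0.28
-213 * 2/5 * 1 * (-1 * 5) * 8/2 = 1704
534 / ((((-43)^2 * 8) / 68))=4539 / 1849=2.45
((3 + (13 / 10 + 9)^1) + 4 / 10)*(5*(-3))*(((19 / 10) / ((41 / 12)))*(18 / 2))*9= -1897587 / 205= -9256.52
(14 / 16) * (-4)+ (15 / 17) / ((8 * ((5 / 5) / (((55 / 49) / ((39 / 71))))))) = -283687 / 86632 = -3.27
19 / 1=19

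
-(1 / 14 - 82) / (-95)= -1147 / 1330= -0.86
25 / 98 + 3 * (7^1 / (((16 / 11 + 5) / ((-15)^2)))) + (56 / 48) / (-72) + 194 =1392133879 / 1502928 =926.28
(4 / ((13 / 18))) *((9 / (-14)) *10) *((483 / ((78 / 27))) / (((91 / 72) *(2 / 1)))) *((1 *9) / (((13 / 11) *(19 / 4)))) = -14341821120 / 3798613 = -3775.54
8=8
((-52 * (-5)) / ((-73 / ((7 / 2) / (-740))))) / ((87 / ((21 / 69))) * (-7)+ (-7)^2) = -91 / 10544704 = -0.00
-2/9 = -0.22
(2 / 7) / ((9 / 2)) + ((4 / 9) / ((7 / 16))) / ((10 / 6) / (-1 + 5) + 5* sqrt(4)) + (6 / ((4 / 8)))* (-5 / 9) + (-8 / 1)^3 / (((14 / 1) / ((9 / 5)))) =-81376 / 1125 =-72.33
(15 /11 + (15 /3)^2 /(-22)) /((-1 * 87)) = -0.00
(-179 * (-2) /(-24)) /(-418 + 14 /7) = 179 /4992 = 0.04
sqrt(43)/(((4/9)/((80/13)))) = 180 * sqrt(43)/13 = 90.80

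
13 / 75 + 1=1.17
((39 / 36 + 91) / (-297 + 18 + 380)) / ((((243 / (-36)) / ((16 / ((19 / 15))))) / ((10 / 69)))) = -884000 / 3575097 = -0.25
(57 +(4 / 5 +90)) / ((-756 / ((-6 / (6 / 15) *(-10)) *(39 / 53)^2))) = -624455 / 39326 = -15.88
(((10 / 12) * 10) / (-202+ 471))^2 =625 / 651249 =0.00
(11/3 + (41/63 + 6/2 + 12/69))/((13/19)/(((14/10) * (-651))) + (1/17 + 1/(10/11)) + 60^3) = 7608378050/219374791600269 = 0.00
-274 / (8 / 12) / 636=-137 / 212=-0.65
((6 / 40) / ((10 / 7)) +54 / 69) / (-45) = -1361 / 69000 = -0.02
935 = 935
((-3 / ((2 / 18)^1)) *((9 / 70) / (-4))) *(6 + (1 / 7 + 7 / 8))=95499 / 15680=6.09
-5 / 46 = -0.11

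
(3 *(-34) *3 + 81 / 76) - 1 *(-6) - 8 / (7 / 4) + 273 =-16229 / 532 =-30.51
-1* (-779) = 779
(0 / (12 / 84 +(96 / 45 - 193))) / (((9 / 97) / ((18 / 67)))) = 0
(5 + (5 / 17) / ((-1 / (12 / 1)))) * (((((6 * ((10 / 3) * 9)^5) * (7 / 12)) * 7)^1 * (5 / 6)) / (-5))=-2480625000 / 17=-145919117.65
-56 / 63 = -8 / 9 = -0.89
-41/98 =-0.42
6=6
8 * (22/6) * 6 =176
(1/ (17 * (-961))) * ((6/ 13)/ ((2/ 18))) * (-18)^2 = -17496/ 212381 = -0.08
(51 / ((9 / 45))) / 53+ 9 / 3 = 414 / 53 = 7.81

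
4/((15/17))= 68/15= 4.53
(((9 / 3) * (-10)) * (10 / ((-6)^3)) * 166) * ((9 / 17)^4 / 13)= 1512675 / 1085773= 1.39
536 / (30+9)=536 / 39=13.74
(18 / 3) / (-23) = -6 / 23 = -0.26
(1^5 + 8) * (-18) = -162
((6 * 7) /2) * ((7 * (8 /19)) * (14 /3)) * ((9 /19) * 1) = 49392 /361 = 136.82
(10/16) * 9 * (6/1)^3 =1215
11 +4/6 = 35/3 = 11.67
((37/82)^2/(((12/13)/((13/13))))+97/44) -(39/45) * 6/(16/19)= -16641407/4437840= -3.75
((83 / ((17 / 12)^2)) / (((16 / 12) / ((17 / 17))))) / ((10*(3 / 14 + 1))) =62748 / 24565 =2.55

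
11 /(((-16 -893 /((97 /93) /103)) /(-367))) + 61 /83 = 554393426 /710114717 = 0.78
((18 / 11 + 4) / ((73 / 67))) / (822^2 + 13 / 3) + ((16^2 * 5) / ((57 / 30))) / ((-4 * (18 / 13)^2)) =-220069508784982 / 2505081387105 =-87.85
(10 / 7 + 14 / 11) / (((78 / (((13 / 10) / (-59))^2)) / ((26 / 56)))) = 2197 / 281438850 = 0.00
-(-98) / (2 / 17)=833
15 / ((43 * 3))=5 / 43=0.12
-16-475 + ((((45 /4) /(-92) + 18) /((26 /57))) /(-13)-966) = -181602491 /124384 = -1460.01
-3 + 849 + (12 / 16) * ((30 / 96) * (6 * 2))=848.81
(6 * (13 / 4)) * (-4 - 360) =-7098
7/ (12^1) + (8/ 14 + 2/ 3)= 51/ 28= 1.82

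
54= 54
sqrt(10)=3.16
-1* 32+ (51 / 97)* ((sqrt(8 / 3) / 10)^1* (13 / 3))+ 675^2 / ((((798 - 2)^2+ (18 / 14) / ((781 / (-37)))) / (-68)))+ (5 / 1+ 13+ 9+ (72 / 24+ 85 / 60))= -49.11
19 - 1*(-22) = 41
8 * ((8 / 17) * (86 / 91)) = 5504 / 1547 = 3.56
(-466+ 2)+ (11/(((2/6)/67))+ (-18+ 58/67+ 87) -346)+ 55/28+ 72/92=63583435/43148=1473.61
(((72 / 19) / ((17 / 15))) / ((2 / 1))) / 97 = 540 / 31331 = 0.02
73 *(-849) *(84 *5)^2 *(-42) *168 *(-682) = -52610457440217600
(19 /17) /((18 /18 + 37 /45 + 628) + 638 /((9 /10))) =855 /1024114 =0.00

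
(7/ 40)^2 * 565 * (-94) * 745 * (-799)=30981713189/ 32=968178537.16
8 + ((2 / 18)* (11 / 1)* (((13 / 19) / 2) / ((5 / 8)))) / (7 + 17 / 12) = 232568 / 28785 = 8.08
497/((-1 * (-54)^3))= 497/157464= 0.00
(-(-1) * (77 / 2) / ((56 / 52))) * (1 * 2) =143 / 2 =71.50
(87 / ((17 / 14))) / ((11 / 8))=9744 / 187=52.11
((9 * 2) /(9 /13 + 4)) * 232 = 54288 /61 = 889.97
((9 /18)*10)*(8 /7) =40 /7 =5.71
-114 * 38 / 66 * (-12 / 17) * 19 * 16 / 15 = 877952 / 935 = 938.99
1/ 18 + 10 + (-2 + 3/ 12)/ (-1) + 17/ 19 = 12.70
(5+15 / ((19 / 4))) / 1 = 155 / 19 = 8.16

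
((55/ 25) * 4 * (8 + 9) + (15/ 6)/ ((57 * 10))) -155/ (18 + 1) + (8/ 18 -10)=451067/ 3420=131.89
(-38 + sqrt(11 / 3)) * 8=-288.68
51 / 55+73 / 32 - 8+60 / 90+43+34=384781 / 5280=72.88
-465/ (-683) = 465/ 683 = 0.68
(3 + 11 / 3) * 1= 20 / 3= 6.67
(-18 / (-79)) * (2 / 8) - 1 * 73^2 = -841973 / 158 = -5328.94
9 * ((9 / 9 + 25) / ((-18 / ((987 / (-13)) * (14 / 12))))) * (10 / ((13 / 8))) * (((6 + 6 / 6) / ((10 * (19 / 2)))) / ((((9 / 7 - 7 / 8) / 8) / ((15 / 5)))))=173332992 / 5681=30511.00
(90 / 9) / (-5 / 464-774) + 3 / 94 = 641263 / 33759254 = 0.02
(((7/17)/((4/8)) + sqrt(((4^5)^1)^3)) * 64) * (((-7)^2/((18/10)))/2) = 1455809600/51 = 28545286.27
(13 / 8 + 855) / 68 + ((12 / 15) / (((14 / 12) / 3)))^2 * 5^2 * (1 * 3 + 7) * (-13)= -366276683 / 26656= -13740.87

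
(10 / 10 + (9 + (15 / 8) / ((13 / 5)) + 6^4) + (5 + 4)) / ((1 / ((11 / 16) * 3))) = 2713.67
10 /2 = 5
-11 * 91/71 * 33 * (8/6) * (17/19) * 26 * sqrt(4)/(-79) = 38934896/106571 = 365.34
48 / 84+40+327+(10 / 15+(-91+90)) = 7712 / 21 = 367.24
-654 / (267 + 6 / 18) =-981 / 401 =-2.45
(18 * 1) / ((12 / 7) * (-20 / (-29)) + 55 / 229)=836766 / 66125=12.65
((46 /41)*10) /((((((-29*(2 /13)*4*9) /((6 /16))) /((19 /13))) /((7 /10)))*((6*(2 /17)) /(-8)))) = 52003 /171216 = 0.30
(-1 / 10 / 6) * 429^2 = -61347 / 20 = -3067.35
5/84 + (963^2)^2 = 72241114021529/84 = 860013262161.06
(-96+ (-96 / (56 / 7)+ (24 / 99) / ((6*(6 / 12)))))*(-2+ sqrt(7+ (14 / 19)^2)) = 21368 / 99 - 10684*sqrt(2723) / 1881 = -80.56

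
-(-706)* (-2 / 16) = -353 / 4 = -88.25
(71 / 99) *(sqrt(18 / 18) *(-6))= -142 / 33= -4.30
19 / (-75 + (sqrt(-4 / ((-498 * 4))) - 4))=-747498 / 3108017 - 19 * sqrt(498) / 3108017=-0.24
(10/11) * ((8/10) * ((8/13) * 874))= 55936/143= 391.16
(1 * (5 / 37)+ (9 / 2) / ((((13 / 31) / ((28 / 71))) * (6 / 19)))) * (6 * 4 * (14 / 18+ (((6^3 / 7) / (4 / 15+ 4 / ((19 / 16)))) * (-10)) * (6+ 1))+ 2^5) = -5104100687776 / 26535327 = -192351.15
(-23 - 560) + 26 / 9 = -5221 / 9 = -580.11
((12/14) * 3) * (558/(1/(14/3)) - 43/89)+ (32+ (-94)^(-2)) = 37029644343/5504828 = 6726.76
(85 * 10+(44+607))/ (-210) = -7.15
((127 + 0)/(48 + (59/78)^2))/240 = 64389/5910260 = 0.01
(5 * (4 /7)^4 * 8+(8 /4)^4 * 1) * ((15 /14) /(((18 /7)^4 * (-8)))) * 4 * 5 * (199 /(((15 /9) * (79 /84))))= -3025795 /19197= -157.62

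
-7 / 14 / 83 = -1 / 166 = -0.01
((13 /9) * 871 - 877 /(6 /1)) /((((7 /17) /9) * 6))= 4050.65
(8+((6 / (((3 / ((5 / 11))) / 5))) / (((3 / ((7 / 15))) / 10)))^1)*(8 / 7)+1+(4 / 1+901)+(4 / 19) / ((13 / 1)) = 158031890 / 171171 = 923.24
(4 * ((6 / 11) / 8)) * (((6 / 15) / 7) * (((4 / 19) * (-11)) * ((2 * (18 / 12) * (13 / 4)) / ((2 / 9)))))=-1053 / 665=-1.58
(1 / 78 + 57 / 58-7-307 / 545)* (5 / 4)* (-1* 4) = 4048312 / 123279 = 32.84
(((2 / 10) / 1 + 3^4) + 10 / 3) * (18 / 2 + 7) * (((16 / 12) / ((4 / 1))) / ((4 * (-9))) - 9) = -4935056 / 405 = -12185.32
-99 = -99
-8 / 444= -2 / 111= -0.02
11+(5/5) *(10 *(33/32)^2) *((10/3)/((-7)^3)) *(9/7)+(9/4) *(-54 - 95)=-324.38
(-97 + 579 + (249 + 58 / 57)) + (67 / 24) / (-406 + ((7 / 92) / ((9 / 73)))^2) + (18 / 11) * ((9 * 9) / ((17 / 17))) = 150743927721529 / 174359911341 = 864.56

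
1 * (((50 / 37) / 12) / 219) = 25 / 48618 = 0.00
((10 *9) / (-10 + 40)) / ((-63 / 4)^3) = -64 / 83349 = -0.00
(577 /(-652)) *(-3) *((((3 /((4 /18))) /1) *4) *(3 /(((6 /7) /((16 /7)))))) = 186948 /163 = 1146.92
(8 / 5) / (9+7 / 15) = 12 / 71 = 0.17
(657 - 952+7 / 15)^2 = 19518724 / 225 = 86749.88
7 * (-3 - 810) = -5691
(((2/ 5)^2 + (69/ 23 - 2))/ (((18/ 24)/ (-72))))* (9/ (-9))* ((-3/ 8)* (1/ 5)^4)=-1044/ 15625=-0.07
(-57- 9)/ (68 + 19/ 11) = -726/ 767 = -0.95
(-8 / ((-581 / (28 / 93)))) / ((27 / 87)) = 928 / 69471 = 0.01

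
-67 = -67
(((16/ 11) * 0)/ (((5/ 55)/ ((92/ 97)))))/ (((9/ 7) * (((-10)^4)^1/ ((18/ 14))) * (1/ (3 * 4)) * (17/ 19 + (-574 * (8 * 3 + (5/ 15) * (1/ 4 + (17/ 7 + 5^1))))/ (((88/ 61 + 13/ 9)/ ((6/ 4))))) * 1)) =0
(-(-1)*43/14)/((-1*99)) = -43/1386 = -0.03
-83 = -83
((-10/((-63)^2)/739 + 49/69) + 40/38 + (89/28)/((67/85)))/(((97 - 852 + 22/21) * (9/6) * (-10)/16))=7963002728644/971218515001455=0.01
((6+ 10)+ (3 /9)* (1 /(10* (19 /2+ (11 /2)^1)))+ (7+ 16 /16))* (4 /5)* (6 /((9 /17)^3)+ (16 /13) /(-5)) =771.72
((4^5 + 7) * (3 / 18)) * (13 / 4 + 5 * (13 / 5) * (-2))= -93821 / 24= -3909.21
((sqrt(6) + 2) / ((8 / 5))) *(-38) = -95 *sqrt(6) / 4 - 95 / 2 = -105.68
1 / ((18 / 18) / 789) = 789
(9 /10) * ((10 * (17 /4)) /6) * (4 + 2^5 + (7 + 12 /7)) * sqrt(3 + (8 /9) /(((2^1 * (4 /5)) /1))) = 5321 * sqrt(2) /14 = 537.50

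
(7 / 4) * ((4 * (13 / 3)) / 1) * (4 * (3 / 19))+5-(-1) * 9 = 630 / 19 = 33.16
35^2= 1225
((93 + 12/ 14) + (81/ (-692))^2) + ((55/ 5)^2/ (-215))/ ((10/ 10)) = 67246210817/ 720690320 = 93.31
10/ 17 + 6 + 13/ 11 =1453/ 187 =7.77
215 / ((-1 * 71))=-215 / 71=-3.03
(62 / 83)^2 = 3844 / 6889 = 0.56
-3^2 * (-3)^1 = 27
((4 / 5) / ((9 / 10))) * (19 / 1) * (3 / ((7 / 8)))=1216 / 21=57.90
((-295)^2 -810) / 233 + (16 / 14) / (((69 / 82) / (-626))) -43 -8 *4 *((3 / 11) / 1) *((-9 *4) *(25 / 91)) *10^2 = 130485414260 / 16093077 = 8108.17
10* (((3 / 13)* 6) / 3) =60 / 13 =4.62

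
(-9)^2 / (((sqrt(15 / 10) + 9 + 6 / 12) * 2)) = 1539 / 355 - 81 * sqrt(6) / 355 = 3.78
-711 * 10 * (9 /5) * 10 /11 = -127980 /11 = -11634.55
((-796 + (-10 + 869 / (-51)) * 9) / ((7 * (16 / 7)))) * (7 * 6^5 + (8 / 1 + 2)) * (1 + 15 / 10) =-2404839245 / 272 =-8841320.75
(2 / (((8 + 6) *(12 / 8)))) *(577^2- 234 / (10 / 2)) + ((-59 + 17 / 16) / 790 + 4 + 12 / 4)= 31709.99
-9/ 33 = -3/ 11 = -0.27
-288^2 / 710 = -41472 / 355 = -116.82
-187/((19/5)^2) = -4675/361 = -12.95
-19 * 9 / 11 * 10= -1710 / 11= -155.45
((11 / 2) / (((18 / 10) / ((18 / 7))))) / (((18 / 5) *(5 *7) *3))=55 / 2646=0.02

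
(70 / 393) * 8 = 560 / 393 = 1.42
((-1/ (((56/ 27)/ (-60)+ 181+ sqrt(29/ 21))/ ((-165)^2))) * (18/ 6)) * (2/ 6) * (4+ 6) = -28284050458125/ 18799704596+ 7442634375 * sqrt(609)/ 18799704596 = -1494.72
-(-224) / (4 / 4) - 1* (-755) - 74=905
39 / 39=1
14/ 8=7/ 4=1.75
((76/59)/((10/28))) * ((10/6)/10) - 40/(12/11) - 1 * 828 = -764698/885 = -864.07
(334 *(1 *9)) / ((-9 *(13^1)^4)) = -334 / 28561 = -0.01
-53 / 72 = -0.74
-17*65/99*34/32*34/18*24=-319345/594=-537.62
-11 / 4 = -2.75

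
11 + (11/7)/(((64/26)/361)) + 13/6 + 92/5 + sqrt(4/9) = 882649/3360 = 262.69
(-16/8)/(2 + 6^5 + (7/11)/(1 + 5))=-132/513355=-0.00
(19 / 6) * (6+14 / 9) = 646 / 27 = 23.93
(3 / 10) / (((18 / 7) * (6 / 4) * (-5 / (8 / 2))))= -14 / 225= -0.06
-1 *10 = -10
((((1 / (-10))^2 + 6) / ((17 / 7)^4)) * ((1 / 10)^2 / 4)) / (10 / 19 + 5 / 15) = 1678593 / 3340840000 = 0.00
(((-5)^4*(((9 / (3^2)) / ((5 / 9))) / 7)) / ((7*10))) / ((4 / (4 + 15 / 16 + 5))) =35775 / 6272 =5.70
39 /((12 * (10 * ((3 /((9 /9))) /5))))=13 /24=0.54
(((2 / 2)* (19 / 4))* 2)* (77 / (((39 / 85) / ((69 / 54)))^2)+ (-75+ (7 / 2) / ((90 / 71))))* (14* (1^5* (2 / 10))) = 86016523607 / 6160050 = 13963.61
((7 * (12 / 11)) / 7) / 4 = 3 / 11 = 0.27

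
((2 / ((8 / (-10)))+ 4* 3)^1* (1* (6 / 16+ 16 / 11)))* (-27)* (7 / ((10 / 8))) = -578151 / 220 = -2627.96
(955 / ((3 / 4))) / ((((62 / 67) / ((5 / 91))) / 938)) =85739900 / 1209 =70918.03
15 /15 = 1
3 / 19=0.16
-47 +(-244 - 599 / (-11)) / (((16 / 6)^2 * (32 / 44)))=-83.65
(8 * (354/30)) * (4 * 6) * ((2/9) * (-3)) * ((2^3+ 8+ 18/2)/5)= -7552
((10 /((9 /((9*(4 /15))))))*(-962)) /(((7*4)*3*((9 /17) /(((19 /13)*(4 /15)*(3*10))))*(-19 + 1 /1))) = 191216 /5103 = 37.47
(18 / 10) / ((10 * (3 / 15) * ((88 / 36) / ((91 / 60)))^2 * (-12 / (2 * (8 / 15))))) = -74529 / 2420000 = -0.03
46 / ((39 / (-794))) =-36524 / 39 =-936.51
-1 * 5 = -5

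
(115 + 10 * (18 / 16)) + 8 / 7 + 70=5527 / 28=197.39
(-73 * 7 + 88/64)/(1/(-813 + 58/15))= 16494183/40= 412354.58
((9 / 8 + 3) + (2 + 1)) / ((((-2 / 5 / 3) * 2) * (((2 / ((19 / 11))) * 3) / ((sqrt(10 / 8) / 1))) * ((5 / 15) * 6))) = -5415 * sqrt(5) / 2816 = -4.30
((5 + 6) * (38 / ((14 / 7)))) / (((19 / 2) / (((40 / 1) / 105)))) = 176 / 21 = 8.38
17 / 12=1.42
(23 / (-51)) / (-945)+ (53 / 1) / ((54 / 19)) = 18.65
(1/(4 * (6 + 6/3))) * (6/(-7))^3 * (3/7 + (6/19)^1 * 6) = -0.05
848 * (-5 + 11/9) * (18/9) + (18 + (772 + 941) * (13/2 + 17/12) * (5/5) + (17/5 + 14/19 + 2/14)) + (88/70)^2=6014445359/837900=7178.00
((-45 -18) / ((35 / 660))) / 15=-396 / 5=-79.20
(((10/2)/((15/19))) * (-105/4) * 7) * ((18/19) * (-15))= 33075/2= 16537.50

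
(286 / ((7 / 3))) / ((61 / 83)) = 71214 / 427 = 166.78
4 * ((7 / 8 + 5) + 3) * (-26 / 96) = -923 / 96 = -9.61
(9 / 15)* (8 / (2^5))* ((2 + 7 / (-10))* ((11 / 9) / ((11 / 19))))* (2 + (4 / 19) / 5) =1261 / 1500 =0.84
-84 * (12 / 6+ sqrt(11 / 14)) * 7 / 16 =-147 / 2 -21 * sqrt(154) / 8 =-106.08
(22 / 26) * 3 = 33 / 13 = 2.54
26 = 26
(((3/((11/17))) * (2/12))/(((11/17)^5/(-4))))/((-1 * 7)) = 48275138/12400927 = 3.89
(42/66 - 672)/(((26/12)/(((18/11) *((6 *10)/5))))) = -9570960/1573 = -6084.53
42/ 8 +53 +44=409/ 4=102.25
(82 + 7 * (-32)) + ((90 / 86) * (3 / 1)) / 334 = -2039269 / 14362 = -141.99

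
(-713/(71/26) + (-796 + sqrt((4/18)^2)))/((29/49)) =-33091856/18531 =-1785.76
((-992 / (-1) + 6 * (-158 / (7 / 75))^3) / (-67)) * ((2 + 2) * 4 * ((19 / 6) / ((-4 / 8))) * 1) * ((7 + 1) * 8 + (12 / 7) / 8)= -1364299017262698112 / 482601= -2826970970351.69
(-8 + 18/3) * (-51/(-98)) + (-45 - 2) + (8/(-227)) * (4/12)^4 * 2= -43283782/900963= -48.04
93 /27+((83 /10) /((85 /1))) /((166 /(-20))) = 2626 /765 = 3.43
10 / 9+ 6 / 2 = 37 / 9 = 4.11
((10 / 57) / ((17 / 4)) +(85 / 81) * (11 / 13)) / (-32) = -316045 / 10883808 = -0.03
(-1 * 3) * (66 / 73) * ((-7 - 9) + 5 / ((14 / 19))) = 12771 / 511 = 24.99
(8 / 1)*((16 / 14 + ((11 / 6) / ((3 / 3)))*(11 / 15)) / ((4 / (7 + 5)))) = 6268 / 105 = 59.70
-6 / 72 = -0.08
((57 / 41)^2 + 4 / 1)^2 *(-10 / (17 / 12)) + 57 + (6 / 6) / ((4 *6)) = -220682963767 / 1152910488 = -191.41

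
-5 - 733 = -738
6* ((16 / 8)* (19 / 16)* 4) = 57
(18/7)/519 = 6/1211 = 0.00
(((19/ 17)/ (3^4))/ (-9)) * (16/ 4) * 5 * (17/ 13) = -380/ 9477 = -0.04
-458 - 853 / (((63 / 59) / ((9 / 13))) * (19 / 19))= -92005 / 91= -1011.04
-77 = -77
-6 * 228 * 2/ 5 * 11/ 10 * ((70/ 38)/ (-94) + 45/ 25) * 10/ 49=-12592008/ 57575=-218.71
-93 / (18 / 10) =-155 / 3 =-51.67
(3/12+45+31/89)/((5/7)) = 63.84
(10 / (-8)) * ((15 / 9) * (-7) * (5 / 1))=875 / 12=72.92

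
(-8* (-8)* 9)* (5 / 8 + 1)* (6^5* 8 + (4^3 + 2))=58288464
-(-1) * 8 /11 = 0.73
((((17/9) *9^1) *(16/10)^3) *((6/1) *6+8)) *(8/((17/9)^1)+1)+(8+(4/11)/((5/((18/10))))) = 22066092/1375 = 16048.07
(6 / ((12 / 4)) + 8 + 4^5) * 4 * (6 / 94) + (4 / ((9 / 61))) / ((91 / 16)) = 220120 / 819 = 268.77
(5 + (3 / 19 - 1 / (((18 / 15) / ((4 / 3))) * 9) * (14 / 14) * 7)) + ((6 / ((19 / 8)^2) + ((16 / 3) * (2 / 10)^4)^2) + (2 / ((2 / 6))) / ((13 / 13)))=129728175494 / 11422265625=11.36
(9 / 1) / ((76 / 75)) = 675 / 76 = 8.88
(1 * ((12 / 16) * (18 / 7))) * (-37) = -999 / 14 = -71.36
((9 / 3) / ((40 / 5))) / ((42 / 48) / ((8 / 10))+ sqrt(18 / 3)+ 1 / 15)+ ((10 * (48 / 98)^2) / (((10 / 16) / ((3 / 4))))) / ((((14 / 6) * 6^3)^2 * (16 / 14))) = -10109346769 / 108117851142+ 86400 * sqrt(6) / 1072151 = 0.10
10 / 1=10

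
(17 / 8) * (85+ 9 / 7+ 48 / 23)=60469 / 322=187.79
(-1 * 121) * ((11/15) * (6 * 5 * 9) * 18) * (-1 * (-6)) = -2587464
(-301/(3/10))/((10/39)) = -3913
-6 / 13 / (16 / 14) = -21 / 52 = -0.40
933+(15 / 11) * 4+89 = 11302 / 11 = 1027.45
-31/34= -0.91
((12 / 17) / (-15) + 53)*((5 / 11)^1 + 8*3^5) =96271889 / 935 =102964.59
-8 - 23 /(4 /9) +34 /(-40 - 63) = -24753 /412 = -60.08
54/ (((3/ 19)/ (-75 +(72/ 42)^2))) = -1207602/ 49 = -24644.94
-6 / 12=-1 / 2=-0.50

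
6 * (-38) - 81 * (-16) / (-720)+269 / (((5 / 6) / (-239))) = -77379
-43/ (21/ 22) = -946/ 21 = -45.05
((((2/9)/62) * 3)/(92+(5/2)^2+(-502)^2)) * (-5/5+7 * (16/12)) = 0.00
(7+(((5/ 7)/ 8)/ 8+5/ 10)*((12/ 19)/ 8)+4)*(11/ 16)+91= 26854405/ 272384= 98.59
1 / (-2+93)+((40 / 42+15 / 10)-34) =-17219 / 546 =-31.54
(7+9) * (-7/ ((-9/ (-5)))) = -560/ 9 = -62.22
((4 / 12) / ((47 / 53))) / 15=53 / 2115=0.03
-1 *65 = -65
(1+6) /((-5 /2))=-14 /5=-2.80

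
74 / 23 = 3.22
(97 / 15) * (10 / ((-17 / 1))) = -194 / 51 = -3.80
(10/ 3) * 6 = 20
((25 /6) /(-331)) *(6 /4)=-25 /1324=-0.02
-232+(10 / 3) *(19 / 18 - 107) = -15799 / 27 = -585.15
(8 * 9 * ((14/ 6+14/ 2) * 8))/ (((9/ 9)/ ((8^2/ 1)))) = 344064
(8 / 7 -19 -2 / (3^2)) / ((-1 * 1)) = 1139 / 63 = 18.08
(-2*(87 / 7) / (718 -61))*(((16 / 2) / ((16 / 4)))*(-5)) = 580 / 1533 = 0.38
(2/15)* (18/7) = 12/35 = 0.34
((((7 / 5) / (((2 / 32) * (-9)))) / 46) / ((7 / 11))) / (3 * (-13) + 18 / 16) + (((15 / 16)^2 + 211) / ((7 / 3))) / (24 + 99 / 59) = 1988597567 / 561980160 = 3.54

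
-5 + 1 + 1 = -3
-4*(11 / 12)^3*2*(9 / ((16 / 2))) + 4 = -2.93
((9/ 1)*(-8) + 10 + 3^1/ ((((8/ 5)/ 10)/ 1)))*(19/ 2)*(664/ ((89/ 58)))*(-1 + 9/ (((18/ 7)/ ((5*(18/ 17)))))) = -3116614.78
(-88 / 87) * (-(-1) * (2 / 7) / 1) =-176 / 609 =-0.29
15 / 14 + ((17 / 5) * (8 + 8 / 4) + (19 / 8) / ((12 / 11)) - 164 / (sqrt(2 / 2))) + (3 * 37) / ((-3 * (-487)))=-126.68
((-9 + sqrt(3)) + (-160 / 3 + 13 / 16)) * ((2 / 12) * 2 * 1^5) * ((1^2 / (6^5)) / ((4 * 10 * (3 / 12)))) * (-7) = 20671 / 11197440 - 7 * sqrt(3) / 233280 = 0.00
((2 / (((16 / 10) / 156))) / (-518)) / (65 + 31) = -65 / 16576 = -0.00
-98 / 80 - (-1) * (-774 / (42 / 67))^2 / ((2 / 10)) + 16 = 14940318759 / 1960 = 7622611.61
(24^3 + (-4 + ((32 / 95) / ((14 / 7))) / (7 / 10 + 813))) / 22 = 628.18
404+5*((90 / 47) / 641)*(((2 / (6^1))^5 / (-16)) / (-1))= 2629002553 / 6507432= 404.00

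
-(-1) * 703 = 703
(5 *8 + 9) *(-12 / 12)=-49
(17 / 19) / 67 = 0.01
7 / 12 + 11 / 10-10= -499 / 60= -8.32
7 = 7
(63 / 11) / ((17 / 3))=189 / 187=1.01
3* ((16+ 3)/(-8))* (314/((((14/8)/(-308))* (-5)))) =-393756/5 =-78751.20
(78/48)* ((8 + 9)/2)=221/16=13.81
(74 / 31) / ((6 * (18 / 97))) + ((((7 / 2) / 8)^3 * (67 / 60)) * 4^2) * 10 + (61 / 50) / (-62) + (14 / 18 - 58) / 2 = -123476741 / 10713600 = -11.53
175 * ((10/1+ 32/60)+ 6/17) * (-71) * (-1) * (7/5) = 9657704/51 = 189366.75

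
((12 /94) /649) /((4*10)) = 3 /610060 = 0.00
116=116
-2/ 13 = -0.15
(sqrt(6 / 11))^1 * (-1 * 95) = -95 * sqrt(66) / 11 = -70.16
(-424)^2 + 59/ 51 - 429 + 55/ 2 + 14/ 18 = 54889189/ 306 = 179376.43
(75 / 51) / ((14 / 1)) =25 / 238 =0.11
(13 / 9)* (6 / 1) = 26 / 3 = 8.67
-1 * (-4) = 4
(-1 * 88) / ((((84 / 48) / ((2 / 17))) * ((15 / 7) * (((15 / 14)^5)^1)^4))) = -0.69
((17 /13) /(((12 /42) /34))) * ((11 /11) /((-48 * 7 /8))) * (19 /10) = -5491 /780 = -7.04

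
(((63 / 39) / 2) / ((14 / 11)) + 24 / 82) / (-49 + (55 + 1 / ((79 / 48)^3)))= 324912701 / 2180912344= 0.15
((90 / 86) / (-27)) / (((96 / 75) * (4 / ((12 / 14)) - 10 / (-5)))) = -25 / 5504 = -0.00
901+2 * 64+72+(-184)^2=34957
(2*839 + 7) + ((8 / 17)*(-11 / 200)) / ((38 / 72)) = 13605979 / 8075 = 1684.95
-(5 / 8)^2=-25 / 64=-0.39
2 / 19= 0.11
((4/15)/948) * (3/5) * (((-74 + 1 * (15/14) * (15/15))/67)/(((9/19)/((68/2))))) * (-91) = 4287179/3572775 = 1.20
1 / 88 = 0.01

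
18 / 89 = 0.20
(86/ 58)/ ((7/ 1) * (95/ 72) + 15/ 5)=0.12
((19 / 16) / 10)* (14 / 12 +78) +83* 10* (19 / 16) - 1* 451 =104453 / 192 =544.03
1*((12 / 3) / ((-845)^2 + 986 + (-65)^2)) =1 / 179809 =0.00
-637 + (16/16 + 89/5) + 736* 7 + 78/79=1791241/395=4534.79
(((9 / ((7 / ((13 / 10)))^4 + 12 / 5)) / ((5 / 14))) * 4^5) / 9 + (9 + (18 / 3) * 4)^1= 1095602663 / 30098183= 36.40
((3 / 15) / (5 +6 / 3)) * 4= 4 / 35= 0.11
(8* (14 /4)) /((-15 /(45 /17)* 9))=-28 /51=-0.55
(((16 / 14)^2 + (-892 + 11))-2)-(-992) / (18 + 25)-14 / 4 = -3632991 / 4214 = -862.12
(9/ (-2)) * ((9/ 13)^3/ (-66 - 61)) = 6561/ 558038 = 0.01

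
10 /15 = 0.67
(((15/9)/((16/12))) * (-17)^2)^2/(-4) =-2088025/64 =-32625.39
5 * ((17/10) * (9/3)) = 25.50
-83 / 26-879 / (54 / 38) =-145489 / 234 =-621.75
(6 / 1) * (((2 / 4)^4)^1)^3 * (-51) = -153 / 2048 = -0.07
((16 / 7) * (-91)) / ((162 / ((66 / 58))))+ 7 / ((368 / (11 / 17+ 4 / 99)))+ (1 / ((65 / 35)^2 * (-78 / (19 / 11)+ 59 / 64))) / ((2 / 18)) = -738157918812557 / 489832402028112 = -1.51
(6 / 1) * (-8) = -48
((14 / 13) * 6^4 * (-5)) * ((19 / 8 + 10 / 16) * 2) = -544320 / 13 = -41870.77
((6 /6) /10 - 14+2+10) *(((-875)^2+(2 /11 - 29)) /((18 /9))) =-80004801 /110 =-727316.37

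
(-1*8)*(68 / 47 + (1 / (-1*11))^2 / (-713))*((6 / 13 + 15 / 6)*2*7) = -2299674664 / 4792073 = -479.89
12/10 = 6/5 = 1.20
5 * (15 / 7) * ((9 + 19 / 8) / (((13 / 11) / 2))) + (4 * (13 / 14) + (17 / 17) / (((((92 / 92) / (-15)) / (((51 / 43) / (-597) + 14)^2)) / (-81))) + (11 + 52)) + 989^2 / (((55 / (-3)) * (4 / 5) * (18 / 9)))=9246521310114485 / 45104905384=205000.35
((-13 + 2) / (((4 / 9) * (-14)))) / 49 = 0.04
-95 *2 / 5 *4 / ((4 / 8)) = -304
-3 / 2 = -1.50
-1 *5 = -5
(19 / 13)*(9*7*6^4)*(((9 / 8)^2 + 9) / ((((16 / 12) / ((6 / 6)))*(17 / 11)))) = 2102124717 / 3536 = 594492.28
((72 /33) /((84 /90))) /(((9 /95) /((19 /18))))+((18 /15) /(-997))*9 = 89941828 /3454605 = 26.04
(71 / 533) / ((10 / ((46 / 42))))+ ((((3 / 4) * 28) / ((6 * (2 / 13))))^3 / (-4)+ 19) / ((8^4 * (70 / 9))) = -0.08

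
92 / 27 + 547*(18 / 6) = 44399 / 27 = 1644.41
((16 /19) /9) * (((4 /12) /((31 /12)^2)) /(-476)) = -0.00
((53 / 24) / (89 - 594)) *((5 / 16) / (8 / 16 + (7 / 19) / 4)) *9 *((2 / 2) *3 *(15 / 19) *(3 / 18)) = -53 / 6464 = -0.01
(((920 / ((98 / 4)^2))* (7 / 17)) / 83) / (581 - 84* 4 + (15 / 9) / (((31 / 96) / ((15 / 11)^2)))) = 2760736 / 92438359027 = 0.00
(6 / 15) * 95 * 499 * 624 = 11832288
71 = 71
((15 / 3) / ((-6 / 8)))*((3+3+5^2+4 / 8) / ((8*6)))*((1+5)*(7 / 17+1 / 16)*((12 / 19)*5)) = -203175 / 5168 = -39.31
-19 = -19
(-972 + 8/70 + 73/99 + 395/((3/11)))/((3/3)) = 1653446/3465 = 477.18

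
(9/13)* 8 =72/13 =5.54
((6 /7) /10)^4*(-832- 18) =-2754 /60025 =-0.05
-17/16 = -1.06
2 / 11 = 0.18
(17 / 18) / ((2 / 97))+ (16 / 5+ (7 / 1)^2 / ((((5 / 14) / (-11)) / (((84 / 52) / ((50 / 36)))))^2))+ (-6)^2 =62965.27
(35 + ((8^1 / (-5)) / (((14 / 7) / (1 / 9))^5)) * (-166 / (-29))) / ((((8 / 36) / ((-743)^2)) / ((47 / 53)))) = 293412184751017 / 3805380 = 77104568.99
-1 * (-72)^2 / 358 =-2592 / 179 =-14.48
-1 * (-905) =905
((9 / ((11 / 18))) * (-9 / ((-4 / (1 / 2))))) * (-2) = -729 / 22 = -33.14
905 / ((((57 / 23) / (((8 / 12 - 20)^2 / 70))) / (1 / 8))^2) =67721448469 / 1031622480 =65.65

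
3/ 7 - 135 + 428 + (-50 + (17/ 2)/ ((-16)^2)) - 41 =725623/ 3584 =202.46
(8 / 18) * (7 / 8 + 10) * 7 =203 / 6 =33.83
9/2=4.50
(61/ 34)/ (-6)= -61/ 204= -0.30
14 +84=98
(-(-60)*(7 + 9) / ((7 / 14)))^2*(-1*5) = -18432000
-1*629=-629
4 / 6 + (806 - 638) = 506 / 3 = 168.67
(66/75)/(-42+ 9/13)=-286/13425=-0.02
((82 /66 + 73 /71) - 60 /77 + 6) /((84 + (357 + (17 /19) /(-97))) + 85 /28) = 39381224 /2334192663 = 0.02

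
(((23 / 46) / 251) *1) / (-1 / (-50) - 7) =-25 / 87599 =-0.00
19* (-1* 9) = -171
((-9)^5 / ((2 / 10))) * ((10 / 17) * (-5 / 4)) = 7381125 / 34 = 217091.91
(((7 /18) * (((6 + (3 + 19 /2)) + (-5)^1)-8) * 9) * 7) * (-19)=-10241 /4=-2560.25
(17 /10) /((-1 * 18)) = -17 /180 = -0.09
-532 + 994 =462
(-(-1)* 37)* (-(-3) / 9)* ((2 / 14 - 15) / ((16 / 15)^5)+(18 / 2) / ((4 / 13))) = 209236443 / 917504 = 228.05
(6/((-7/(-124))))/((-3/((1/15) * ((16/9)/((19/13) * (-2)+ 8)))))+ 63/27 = 1.51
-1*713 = -713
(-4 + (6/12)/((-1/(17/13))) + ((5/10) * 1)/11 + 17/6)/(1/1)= -1523/858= -1.78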